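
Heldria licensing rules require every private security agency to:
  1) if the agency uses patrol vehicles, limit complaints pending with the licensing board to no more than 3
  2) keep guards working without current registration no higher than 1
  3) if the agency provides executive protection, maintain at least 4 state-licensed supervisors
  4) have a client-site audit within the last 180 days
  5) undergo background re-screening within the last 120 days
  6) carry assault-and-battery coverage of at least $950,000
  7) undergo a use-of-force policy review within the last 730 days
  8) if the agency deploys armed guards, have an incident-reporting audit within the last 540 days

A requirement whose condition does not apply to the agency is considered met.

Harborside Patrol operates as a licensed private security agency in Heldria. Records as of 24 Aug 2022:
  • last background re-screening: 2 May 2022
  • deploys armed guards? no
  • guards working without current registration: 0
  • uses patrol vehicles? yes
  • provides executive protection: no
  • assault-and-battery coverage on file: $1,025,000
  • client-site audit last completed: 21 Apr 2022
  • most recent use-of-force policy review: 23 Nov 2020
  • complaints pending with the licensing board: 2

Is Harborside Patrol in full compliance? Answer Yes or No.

1. condition 'uses patrol vehicles' holds; complaints pending with the licensing board 2 ≤ 3 → met
2. guards working without current registration 0 ≤ 1 → met
3. condition 'provides executive protection' does not hold → requirement n/a → met
4. client-site audit 125 days ago vs limit 180 → met
5. background re-screening 114 days ago vs limit 120 → met
6. assault-and-battery coverage $1,025,000 ≥ $950,000 → met
7. use-of-force policy review 639 days ago vs limit 730 → met
8. condition 'deploys armed guards' does not hold → requirement n/a → met
All met.

Yes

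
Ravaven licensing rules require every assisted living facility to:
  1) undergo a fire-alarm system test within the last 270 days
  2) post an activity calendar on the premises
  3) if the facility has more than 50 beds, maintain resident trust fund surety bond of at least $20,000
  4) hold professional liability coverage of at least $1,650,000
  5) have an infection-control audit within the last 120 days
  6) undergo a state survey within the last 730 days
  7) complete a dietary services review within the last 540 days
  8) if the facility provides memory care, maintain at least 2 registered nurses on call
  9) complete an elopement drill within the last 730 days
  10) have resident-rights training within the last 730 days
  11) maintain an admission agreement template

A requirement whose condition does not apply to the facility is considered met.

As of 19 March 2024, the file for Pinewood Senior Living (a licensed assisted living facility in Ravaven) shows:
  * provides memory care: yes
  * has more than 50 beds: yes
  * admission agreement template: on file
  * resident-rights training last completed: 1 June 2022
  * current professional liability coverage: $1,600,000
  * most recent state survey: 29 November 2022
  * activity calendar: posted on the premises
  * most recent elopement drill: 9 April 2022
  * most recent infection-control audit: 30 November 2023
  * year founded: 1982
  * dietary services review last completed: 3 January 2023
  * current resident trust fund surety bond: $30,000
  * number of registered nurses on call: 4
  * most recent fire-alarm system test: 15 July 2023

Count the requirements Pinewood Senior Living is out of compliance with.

1

1. fire-alarm system test 248 days ago vs limit 270 → met
2. activity calendar present → met
3. condition 'has more than 50 beds' holds; resident trust fund surety bond $30,000 ≥ $20,000 → met
4. professional liability coverage $1,600,000 < $1,650,000 → not met
5. infection-control audit 110 days ago vs limit 120 → met
6. state survey 476 days ago vs limit 730 → met
7. dietary services review 441 days ago vs limit 540 → met
8. condition 'provides memory care' holds; registered nurses on call 4 ≥ 2 → met
9. elopement drill 710 days ago vs limit 730 → met
10. resident-rights training 657 days ago vs limit 730 → met
11. admission agreement template present → met
Not met: 1 of 11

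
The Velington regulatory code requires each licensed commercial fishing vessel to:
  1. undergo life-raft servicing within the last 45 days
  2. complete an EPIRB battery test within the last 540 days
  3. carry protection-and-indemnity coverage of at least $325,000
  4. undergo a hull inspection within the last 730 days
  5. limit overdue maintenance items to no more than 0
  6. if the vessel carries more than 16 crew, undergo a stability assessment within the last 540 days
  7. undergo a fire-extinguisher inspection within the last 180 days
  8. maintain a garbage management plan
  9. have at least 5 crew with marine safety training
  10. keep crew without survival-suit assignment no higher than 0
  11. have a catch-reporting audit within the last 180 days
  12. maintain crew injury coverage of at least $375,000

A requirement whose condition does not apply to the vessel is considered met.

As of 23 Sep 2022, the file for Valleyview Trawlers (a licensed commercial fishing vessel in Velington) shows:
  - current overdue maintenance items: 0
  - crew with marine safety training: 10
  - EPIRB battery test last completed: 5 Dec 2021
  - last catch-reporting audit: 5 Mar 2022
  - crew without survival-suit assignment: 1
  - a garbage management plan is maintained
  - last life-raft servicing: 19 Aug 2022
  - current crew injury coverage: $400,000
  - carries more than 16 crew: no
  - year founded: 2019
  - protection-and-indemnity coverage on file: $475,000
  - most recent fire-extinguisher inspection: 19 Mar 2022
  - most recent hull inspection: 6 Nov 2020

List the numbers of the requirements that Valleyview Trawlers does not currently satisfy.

1. life-raft servicing 35 days ago vs limit 45 → met
2. EPIRB battery test 292 days ago vs limit 540 → met
3. protection-and-indemnity coverage $475,000 ≥ $325,000 → met
4. hull inspection 686 days ago vs limit 730 → met
5. overdue maintenance items 0 ≤ 0 → met
6. condition 'carries more than 16 crew' does not hold → requirement n/a → met
7. fire-extinguisher inspection 188 days ago vs limit 180 → not met
8. garbage management plan present → met
9. crew with marine safety training 10 ≥ 5 → met
10. crew without survival-suit assignment 1 > 0 → not met
11. catch-reporting audit 202 days ago vs limit 180 → not met
12. crew injury coverage $400,000 ≥ $375,000 → met
Not met: 7, 10, 11

7, 10, 11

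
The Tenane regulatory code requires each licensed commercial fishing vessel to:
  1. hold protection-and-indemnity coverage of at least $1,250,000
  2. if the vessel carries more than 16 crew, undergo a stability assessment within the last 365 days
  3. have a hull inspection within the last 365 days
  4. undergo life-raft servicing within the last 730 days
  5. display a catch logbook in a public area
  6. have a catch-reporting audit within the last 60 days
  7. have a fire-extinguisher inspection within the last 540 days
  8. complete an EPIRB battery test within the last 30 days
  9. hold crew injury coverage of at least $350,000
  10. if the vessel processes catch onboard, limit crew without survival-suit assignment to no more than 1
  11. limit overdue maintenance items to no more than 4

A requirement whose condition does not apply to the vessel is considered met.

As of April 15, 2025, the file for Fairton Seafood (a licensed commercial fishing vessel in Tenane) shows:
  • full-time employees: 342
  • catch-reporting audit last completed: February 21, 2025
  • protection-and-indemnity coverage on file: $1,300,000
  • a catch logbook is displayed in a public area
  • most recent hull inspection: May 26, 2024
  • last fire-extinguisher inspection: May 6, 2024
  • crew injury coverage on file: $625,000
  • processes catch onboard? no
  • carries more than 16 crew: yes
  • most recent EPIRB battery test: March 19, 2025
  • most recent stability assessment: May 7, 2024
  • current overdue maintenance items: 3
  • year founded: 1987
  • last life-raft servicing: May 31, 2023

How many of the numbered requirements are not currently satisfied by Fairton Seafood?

0

1. protection-and-indemnity coverage $1,300,000 ≥ $1,250,000 → met
2. condition 'carries more than 16 crew' holds; stability assessment 343 days ago vs limit 365 → met
3. hull inspection 324 days ago vs limit 365 → met
4. life-raft servicing 685 days ago vs limit 730 → met
5. catch logbook present → met
6. catch-reporting audit 53 days ago vs limit 60 → met
7. fire-extinguisher inspection 344 days ago vs limit 540 → met
8. EPIRB battery test 27 days ago vs limit 30 → met
9. crew injury coverage $625,000 ≥ $350,000 → met
10. condition 'processes catch onboard' does not hold → requirement n/a → met
11. overdue maintenance items 3 ≤ 4 → met
Not met: 0 of 11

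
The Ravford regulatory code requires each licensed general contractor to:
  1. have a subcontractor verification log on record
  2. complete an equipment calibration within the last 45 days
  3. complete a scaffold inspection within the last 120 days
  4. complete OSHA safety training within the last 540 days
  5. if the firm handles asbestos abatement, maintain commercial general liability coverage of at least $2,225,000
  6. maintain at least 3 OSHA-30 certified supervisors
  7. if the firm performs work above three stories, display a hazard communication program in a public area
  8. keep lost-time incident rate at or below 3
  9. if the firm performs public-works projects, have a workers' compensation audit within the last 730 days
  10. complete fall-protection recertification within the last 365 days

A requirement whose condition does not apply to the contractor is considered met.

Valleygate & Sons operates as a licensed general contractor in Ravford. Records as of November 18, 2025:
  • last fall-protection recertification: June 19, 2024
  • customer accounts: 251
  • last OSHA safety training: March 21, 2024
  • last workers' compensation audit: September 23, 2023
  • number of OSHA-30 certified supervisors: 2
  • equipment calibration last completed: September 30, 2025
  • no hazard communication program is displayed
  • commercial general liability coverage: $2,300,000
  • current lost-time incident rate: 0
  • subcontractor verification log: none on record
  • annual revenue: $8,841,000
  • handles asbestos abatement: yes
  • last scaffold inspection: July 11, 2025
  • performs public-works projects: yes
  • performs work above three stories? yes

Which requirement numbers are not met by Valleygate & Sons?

1, 2, 3, 4, 6, 7, 9, 10

1. subcontractor verification log absent → not met
2. equipment calibration 49 days ago vs limit 45 → not met
3. scaffold inspection 130 days ago vs limit 120 → not met
4. OSHA safety training 607 days ago vs limit 540 → not met
5. condition 'handles asbestos abatement' holds; commercial general liability coverage $2,300,000 ≥ $2,225,000 → met
6. OSHA-30 certified supervisors 2 < 3 → not met
7. condition 'performs work above three stories' holds; hazard communication program absent → not met
8. lost-time incident rate 0 ≤ 3 → met
9. condition 'performs public-works projects' holds; workers' compensation audit 787 days ago vs limit 730 → not met
10. fall-protection recertification 517 days ago vs limit 365 → not met
Not met: 1, 2, 3, 4, 6, 7, 9, 10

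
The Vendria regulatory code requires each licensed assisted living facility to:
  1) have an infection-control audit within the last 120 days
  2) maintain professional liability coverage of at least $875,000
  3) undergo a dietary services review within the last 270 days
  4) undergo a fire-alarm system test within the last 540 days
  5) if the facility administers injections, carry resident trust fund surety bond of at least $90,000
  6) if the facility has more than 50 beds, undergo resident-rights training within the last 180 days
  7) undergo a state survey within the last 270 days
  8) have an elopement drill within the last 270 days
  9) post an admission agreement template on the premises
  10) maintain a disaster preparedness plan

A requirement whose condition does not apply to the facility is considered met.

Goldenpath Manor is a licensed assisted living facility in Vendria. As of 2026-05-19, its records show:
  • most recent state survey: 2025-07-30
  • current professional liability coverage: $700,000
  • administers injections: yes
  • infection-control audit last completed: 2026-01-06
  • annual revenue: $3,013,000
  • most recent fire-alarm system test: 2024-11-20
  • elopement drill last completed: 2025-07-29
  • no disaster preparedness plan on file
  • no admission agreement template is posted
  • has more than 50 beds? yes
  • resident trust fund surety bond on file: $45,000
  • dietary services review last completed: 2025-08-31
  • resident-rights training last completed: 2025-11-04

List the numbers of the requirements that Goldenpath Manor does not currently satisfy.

1, 2, 4, 5, 6, 7, 8, 9, 10

1. infection-control audit 133 days ago vs limit 120 → not met
2. professional liability coverage $700,000 < $875,000 → not met
3. dietary services review 261 days ago vs limit 270 → met
4. fire-alarm system test 545 days ago vs limit 540 → not met
5. condition 'administers injections' holds; resident trust fund surety bond $45,000 < $90,000 → not met
6. condition 'has more than 50 beds' holds; resident-rights training 196 days ago vs limit 180 → not met
7. state survey 293 days ago vs limit 270 → not met
8. elopement drill 294 days ago vs limit 270 → not met
9. admission agreement template absent → not met
10. disaster preparedness plan absent → not met
Not met: 1, 2, 4, 5, 6, 7, 8, 9, 10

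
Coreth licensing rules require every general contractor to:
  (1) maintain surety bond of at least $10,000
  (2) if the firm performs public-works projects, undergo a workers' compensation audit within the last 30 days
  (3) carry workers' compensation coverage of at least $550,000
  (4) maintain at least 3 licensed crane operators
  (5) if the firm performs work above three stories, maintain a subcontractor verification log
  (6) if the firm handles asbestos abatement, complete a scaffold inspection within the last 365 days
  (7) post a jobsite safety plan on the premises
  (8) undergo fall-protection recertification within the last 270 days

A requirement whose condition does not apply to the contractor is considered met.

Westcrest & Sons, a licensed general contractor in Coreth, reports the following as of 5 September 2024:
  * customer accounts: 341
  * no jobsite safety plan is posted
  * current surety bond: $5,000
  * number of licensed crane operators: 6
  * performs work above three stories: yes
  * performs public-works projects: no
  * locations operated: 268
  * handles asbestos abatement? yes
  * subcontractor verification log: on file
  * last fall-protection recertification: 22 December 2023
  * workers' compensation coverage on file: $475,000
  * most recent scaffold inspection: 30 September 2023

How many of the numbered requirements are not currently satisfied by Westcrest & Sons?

3

1. surety bond $5,000 < $10,000 → not met
2. condition 'performs public-works projects' does not hold → requirement n/a → met
3. workers' compensation coverage $475,000 < $550,000 → not met
4. licensed crane operators 6 ≥ 3 → met
5. condition 'performs work above three stories' holds; subcontractor verification log present → met
6. condition 'handles asbestos abatement' holds; scaffold inspection 341 days ago vs limit 365 → met
7. jobsite safety plan absent → not met
8. fall-protection recertification 258 days ago vs limit 270 → met
Not met: 3 of 8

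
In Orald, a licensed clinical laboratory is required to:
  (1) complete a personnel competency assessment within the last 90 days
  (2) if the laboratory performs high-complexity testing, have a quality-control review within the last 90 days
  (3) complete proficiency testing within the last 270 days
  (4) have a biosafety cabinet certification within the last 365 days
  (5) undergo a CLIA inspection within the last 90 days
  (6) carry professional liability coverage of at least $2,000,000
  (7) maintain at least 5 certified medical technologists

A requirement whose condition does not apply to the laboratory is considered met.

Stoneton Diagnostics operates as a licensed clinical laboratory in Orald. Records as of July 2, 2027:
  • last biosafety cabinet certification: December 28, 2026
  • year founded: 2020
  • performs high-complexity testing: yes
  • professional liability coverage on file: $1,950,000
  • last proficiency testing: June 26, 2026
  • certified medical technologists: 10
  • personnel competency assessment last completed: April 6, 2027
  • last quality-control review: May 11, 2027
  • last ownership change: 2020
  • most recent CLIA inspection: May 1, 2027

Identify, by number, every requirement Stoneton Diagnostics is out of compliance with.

3, 6

1. personnel competency assessment 87 days ago vs limit 90 → met
2. condition 'performs high-complexity testing' holds; quality-control review 52 days ago vs limit 90 → met
3. proficiency testing 371 days ago vs limit 270 → not met
4. biosafety cabinet certification 186 days ago vs limit 365 → met
5. CLIA inspection 62 days ago vs limit 90 → met
6. professional liability coverage $1,950,000 < $2,000,000 → not met
7. certified medical technologists 10 ≥ 5 → met
Not met: 3, 6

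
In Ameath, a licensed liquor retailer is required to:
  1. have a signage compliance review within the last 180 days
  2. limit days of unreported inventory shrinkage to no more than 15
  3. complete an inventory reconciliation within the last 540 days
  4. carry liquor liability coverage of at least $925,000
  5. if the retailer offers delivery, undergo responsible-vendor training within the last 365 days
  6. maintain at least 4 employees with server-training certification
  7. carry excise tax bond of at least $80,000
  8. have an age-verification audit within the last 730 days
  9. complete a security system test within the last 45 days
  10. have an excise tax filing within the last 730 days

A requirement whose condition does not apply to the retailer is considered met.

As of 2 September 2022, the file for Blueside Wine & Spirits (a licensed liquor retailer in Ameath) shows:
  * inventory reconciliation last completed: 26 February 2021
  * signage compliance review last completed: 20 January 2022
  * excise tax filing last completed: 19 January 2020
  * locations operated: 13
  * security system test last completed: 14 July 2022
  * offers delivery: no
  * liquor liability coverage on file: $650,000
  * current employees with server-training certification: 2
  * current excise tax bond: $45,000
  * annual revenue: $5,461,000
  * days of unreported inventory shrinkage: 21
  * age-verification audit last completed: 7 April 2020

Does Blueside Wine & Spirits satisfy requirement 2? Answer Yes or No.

2. days of unreported inventory shrinkage 21 > 15 → not met

No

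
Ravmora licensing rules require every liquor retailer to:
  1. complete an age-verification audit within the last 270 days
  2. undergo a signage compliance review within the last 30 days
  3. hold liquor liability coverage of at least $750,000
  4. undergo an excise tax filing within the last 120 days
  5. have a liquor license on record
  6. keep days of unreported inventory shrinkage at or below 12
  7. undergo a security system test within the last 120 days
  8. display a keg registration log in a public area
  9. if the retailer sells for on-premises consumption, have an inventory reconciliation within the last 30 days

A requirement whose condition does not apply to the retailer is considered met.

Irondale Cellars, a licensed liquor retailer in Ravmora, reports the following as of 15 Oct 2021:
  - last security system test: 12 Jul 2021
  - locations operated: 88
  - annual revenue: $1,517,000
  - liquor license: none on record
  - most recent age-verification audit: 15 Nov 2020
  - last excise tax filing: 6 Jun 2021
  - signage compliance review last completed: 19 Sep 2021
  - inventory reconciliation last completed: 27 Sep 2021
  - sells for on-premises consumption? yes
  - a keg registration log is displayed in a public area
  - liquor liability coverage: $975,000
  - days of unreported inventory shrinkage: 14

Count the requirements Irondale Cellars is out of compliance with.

4

1. age-verification audit 334 days ago vs limit 270 → not met
2. signage compliance review 26 days ago vs limit 30 → met
3. liquor liability coverage $975,000 ≥ $750,000 → met
4. excise tax filing 131 days ago vs limit 120 → not met
5. liquor license absent → not met
6. days of unreported inventory shrinkage 14 > 12 → not met
7. security system test 95 days ago vs limit 120 → met
8. keg registration log present → met
9. condition 'sells for on-premises consumption' holds; inventory reconciliation 18 days ago vs limit 30 → met
Not met: 4 of 9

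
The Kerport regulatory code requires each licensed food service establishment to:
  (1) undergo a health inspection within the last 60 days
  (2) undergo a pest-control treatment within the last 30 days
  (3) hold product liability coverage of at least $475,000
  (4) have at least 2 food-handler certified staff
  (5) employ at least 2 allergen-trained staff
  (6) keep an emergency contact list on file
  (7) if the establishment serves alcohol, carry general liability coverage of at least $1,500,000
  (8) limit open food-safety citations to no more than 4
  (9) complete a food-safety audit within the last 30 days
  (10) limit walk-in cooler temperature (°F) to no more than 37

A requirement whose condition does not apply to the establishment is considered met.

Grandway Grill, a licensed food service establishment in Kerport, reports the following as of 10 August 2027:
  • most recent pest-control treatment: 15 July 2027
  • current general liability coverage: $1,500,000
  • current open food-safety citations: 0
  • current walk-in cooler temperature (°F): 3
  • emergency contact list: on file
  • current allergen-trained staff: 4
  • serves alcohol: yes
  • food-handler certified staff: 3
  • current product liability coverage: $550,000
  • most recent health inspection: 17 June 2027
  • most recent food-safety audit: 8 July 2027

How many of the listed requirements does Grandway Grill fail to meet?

1. health inspection 54 days ago vs limit 60 → met
2. pest-control treatment 26 days ago vs limit 30 → met
3. product liability coverage $550,000 ≥ $475,000 → met
4. food-handler certified staff 3 ≥ 2 → met
5. allergen-trained staff 4 ≥ 2 → met
6. emergency contact list present → met
7. condition 'serves alcohol' holds; general liability coverage $1,500,000 ≥ $1,500,000 → met
8. open food-safety citations 0 ≤ 4 → met
9. food-safety audit 33 days ago vs limit 30 → not met
10. walk-in cooler temperature (°F) 3 ≤ 37 → met
Not met: 1 of 10

1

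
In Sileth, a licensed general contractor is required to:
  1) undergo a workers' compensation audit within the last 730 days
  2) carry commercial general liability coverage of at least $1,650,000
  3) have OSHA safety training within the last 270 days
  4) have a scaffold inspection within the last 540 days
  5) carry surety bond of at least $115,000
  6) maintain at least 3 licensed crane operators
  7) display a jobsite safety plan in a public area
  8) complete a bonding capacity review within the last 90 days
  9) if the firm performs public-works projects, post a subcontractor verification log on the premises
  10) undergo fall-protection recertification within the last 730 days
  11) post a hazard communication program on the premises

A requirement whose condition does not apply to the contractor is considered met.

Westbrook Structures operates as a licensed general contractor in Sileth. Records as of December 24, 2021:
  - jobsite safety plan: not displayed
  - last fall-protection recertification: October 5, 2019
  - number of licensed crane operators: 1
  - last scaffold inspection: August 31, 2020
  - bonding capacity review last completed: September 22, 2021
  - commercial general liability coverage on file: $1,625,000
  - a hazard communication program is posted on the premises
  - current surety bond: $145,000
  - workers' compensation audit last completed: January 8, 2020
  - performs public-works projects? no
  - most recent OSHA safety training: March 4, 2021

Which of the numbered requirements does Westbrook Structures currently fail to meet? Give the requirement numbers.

1. workers' compensation audit 716 days ago vs limit 730 → met
2. commercial general liability coverage $1,625,000 < $1,650,000 → not met
3. OSHA safety training 295 days ago vs limit 270 → not met
4. scaffold inspection 480 days ago vs limit 540 → met
5. surety bond $145,000 ≥ $115,000 → met
6. licensed crane operators 1 < 3 → not met
7. jobsite safety plan absent → not met
8. bonding capacity review 93 days ago vs limit 90 → not met
9. condition 'performs public-works projects' does not hold → requirement n/a → met
10. fall-protection recertification 811 days ago vs limit 730 → not met
11. hazard communication program present → met
Not met: 2, 3, 6, 7, 8, 10

2, 3, 6, 7, 8, 10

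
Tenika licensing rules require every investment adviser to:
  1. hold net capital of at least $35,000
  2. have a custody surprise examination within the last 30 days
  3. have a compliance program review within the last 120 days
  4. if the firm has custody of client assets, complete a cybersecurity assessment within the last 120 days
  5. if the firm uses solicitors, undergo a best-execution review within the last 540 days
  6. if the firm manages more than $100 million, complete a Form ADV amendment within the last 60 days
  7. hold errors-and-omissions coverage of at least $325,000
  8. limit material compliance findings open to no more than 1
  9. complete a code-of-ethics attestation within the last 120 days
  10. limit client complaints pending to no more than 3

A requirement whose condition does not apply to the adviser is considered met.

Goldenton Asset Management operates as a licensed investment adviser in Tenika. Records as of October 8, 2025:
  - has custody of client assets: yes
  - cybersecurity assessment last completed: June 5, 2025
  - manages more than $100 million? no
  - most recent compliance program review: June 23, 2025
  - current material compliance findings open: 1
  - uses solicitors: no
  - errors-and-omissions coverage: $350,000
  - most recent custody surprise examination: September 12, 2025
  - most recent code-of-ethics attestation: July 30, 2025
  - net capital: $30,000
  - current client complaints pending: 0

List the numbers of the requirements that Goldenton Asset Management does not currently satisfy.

1, 4

1. net capital $30,000 < $35,000 → not met
2. custody surprise examination 26 days ago vs limit 30 → met
3. compliance program review 107 days ago vs limit 120 → met
4. condition 'has custody of client assets' holds; cybersecurity assessment 125 days ago vs limit 120 → not met
5. condition 'uses solicitors' does not hold → requirement n/a → met
6. condition 'manages more than $100 million' does not hold → requirement n/a → met
7. errors-and-omissions coverage $350,000 ≥ $325,000 → met
8. material compliance findings open 1 ≤ 1 → met
9. code-of-ethics attestation 70 days ago vs limit 120 → met
10. client complaints pending 0 ≤ 3 → met
Not met: 1, 4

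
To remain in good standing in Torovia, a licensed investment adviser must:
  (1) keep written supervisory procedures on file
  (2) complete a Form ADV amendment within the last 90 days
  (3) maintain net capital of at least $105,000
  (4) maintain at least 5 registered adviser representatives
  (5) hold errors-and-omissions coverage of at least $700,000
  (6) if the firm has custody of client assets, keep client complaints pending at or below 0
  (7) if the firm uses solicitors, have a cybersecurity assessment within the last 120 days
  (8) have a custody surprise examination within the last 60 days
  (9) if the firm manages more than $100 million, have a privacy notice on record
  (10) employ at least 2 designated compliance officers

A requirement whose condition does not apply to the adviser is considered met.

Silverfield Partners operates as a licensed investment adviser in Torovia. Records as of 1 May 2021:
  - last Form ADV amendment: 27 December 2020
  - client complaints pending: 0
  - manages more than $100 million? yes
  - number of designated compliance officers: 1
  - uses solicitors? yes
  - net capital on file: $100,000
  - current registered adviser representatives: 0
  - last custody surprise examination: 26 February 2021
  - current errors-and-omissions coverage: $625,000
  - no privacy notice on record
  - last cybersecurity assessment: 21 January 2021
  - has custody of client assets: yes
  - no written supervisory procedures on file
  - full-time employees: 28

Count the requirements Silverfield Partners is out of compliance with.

8

1. written supervisory procedures absent → not met
2. Form ADV amendment 125 days ago vs limit 90 → not met
3. net capital $100,000 < $105,000 → not met
4. registered adviser representatives 0 < 5 → not met
5. errors-and-omissions coverage $625,000 < $700,000 → not met
6. condition 'has custody of client assets' holds; client complaints pending 0 ≤ 0 → met
7. condition 'uses solicitors' holds; cybersecurity assessment 100 days ago vs limit 120 → met
8. custody surprise examination 64 days ago vs limit 60 → not met
9. condition 'manages more than $100 million' holds; privacy notice absent → not met
10. designated compliance officers 1 < 2 → not met
Not met: 8 of 10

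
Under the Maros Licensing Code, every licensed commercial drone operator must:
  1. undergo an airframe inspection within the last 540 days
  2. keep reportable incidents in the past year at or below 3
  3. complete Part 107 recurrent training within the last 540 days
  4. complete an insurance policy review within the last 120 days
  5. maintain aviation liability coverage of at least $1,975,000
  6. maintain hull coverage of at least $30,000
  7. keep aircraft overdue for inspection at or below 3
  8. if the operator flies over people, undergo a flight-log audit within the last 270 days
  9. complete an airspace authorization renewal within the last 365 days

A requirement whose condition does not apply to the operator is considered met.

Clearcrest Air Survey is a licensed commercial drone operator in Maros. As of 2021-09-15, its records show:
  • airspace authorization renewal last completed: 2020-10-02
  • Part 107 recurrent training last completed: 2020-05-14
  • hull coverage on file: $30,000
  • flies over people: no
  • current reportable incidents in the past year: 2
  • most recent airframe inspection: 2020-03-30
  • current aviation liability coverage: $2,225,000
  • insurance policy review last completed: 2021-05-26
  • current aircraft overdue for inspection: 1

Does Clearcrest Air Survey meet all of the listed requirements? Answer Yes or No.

1. airframe inspection 534 days ago vs limit 540 → met
2. reportable incidents in the past year 2 ≤ 3 → met
3. Part 107 recurrent training 489 days ago vs limit 540 → met
4. insurance policy review 112 days ago vs limit 120 → met
5. aviation liability coverage $2,225,000 ≥ $1,975,000 → met
6. hull coverage $30,000 ≥ $30,000 → met
7. aircraft overdue for inspection 1 ≤ 3 → met
8. condition 'flies over people' does not hold → requirement n/a → met
9. airspace authorization renewal 348 days ago vs limit 365 → met
All met.

Yes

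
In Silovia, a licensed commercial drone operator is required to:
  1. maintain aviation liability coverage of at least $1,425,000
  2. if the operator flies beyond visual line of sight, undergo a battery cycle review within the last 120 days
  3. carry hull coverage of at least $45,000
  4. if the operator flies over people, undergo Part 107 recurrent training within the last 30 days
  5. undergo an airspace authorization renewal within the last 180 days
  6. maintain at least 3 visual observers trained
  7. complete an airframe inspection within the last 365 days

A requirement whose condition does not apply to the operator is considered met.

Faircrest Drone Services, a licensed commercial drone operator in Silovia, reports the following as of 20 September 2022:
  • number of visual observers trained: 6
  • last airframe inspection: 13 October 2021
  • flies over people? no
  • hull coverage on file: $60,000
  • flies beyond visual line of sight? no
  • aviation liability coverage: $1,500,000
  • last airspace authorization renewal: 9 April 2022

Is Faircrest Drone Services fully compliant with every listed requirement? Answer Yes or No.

1. aviation liability coverage $1,500,000 ≥ $1,425,000 → met
2. condition 'flies beyond visual line of sight' does not hold → requirement n/a → met
3. hull coverage $60,000 ≥ $45,000 → met
4. condition 'flies over people' does not hold → requirement n/a → met
5. airspace authorization renewal 164 days ago vs limit 180 → met
6. visual observers trained 6 ≥ 3 → met
7. airframe inspection 342 days ago vs limit 365 → met
All met.

Yes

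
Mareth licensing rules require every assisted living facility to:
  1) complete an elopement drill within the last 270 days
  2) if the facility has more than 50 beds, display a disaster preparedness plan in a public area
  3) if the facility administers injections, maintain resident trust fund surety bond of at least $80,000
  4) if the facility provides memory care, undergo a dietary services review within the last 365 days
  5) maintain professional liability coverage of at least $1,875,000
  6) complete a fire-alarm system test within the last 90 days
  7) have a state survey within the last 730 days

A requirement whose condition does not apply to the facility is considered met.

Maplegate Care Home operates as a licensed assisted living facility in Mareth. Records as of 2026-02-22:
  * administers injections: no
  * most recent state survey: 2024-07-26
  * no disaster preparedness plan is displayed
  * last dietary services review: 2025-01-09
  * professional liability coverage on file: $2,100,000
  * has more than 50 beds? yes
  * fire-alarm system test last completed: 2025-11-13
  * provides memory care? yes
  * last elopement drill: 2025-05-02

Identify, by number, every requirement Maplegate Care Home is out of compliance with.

1. elopement drill 296 days ago vs limit 270 → not met
2. condition 'has more than 50 beds' holds; disaster preparedness plan absent → not met
3. condition 'administers injections' does not hold → requirement n/a → met
4. condition 'provides memory care' holds; dietary services review 409 days ago vs limit 365 → not met
5. professional liability coverage $2,100,000 ≥ $1,875,000 → met
6. fire-alarm system test 101 days ago vs limit 90 → not met
7. state survey 576 days ago vs limit 730 → met
Not met: 1, 2, 4, 6

1, 2, 4, 6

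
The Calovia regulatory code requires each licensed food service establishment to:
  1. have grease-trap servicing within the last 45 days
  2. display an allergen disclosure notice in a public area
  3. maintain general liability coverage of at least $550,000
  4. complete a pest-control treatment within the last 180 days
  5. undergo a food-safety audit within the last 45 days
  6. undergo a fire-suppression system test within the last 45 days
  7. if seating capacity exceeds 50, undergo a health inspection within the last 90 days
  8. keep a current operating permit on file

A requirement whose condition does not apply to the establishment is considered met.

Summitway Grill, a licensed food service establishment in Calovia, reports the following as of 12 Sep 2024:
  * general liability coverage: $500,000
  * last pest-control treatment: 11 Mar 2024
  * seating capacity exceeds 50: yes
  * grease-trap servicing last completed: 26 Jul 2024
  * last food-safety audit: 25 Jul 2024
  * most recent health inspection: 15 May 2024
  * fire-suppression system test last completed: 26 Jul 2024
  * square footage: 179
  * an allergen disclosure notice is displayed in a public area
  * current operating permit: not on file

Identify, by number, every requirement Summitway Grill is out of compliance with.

1, 3, 4, 5, 6, 7, 8

1. grease-trap servicing 48 days ago vs limit 45 → not met
2. allergen disclosure notice present → met
3. general liability coverage $500,000 < $550,000 → not met
4. pest-control treatment 185 days ago vs limit 180 → not met
5. food-safety audit 49 days ago vs limit 45 → not met
6. fire-suppression system test 48 days ago vs limit 45 → not met
7. condition 'seating capacity exceeds 50' holds; health inspection 120 days ago vs limit 90 → not met
8. current operating permit absent → not met
Not met: 1, 3, 4, 5, 6, 7, 8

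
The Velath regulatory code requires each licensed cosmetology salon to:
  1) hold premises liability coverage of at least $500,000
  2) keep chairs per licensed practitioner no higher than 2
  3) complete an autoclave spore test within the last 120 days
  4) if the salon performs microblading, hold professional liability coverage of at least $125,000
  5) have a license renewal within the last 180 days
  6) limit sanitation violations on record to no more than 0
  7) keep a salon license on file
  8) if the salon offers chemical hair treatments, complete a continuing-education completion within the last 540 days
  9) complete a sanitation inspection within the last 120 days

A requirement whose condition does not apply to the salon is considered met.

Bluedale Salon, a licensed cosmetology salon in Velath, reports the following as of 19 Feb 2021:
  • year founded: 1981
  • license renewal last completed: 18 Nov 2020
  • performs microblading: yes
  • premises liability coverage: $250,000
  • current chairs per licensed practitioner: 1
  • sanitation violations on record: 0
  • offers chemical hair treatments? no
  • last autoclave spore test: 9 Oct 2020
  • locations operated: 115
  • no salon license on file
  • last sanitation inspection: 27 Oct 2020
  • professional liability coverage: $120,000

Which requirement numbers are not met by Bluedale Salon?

1. premises liability coverage $250,000 < $500,000 → not met
2. chairs per licensed practitioner 1 ≤ 2 → met
3. autoclave spore test 133 days ago vs limit 120 → not met
4. condition 'performs microblading' holds; professional liability coverage $120,000 < $125,000 → not met
5. license renewal 93 days ago vs limit 180 → met
6. sanitation violations on record 0 ≤ 0 → met
7. salon license absent → not met
8. condition 'offers chemical hair treatments' does not hold → requirement n/a → met
9. sanitation inspection 115 days ago vs limit 120 → met
Not met: 1, 3, 4, 7

1, 3, 4, 7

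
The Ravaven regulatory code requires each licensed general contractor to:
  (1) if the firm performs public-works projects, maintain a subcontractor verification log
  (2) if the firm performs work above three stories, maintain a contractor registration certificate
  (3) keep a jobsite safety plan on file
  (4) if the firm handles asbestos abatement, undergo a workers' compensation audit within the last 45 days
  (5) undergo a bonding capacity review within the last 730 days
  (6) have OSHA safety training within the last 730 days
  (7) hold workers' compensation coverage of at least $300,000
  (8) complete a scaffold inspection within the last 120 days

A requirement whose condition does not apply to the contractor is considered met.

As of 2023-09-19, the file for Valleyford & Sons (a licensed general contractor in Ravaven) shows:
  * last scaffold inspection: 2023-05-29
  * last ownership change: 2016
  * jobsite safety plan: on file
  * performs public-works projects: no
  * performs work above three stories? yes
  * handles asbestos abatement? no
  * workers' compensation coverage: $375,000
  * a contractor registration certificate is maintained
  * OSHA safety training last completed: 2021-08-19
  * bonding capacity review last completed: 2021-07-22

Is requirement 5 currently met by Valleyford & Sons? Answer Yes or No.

No

5. bonding capacity review 789 days ago vs limit 730 → not met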